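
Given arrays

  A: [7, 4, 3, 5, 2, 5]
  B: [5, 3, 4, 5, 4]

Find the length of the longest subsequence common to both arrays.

2

Let dp[i][j] be the LCS length of the first i values of A and the first j values of B. dp[i][j] = dp[i-1][j-1]+1 when the i-th and j-th values match, else max(dp[i-1][j], dp[i][j-1]).
    ·  5  3  4  5  4
 ·  0  0  0  0  0  0
 7  0  0  0  0  0  0
 4  0  0  0  1  1  1
 3  0  0  1  1  1  1
 5  0  1  1  1  2  2
 2  0  1  1  1  2  2
 5  0  1  1  1  2  2
dp[6][5] = 2. One LCS (by backtracking along matches): 4, 5.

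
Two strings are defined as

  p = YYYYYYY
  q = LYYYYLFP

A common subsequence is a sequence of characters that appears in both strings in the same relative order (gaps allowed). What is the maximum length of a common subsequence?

4

Let dp[i][j] be the LCS length of the first i characters of p and the first j characters of q. dp[i][j] = dp[i-1][j-1]+1 when the i-th and j-th characters match, else max(dp[i-1][j], dp[i][j-1]).
    ·  L  Y  Y  Y  Y  L  F  P
 ·  0  0  0  0  0  0  0  0  0
 Y  0  0  1  1  1  1  1  1  1
 Y  0  0  1  2  2  2  2  2  2
 Y  0  0  1  2  3  3  3  3  3
 Y  0  0  1  2  3  4  4  4  4
 Y  0  0  1  2  3  4  4  4  4
 Y  0  0  1  2  3  4  4  4  4
 Y  0  0  1  2  3  4  4  4  4
dp[7][8] = 4. One LCS (by backtracking along matches): YYYY.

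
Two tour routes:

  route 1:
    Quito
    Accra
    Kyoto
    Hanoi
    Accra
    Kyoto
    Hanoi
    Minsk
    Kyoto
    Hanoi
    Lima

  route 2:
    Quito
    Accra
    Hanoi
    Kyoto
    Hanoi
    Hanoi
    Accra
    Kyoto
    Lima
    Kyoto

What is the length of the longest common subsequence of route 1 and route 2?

Pick Quito at route 1[1]=route 2[1]; then Accra at route 1[2]=route 2[2]; then Kyoto at route 1[3]=route 2[4]; then Hanoi at route 1[4]=route 2[6]; then Accra at route 1[5]=route 2[7]; then Kyoto at route 1[6]=route 2[8]; then Kyoto at route 1[9]=route 2[10]; all 7 stops appear in both, in order, and the DP table's final entry dp[11][10] is also 7, so no common subsequence is longer.

7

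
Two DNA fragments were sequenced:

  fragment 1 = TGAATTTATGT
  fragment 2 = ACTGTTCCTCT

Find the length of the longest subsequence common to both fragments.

Let dp[i][j] be the LCS length of the first i bases of fragment 1 and the first j bases of fragment 2. dp[i][j] = dp[i-1][j-1]+1 when the i-th and j-th bases match, else max(dp[i-1][j], dp[i][j-1]).
    ·  A  C  T  G  T  T  C  C  T  C  T
 ·  0  0  0  0  0  0  0  0  0  0  0  0
 T  0  0  0  1  1  1  1  1  1  1  1  1
 G  0  0  0  1  2  2  2  2  2  2  2  2
 A  0  1  1  1  2  2  2  2  2  2  2  2
 A  0  1  1  1  2  2  2  2  2  2  2  2
 T  0  1  1  2  2  3  3  3  3  3  3  3
 T  0  1  1  2  2  3  4  4  4  4  4  4
 T  0  1  1  2  2  3  4  4  4  5  5  5
 A  0  1  1  2  2  3  4  4  4  5  5  5
 T  0  1  1  2  2  3  4  4  4  5  5  6
 G  0  1  1  2  3  3  4  4  4  5  5  6
 T  0  1  1  2  3  4  4  4  4  5  5  6
dp[11][11] = 6. One LCS (by backtracking along matches): TGTTTT.

6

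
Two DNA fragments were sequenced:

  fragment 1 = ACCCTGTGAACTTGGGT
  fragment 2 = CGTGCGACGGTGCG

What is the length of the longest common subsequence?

9

Pick C [2,1]; then T [5,3]; then G [6,4]; then G [8,6]; then A [10,7]; then C [11,8]; then T [13,11]; then G [14,12]; then G [16,14]; all 9 bases appear in both, in order, and the DP table's final entry dp[17][14] is also 9, so no common subsequence is longer.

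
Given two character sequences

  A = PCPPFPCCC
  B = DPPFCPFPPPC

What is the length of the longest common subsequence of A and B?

6

Let dp[i][j] be the LCS length of the first i characters of A and the first j characters of B. dp[i][j] = dp[i-1][j-1]+1 when the i-th and j-th characters match, else max(dp[i-1][j], dp[i][j-1]).
    ·  D  P  P  F  C  P  F  P  P  P  C
 ·  0  0  0  0  0  0  0  0  0  0  0  0
 P  0  0  1  1  1  1  1  1  1  1  1  1
 C  0  0  1  1  1  2  2  2  2  2  2  2
 P  0  0  1  2  2  2  3  3  3  3  3  3
 P  0  0  1  2  2  2  3  3  4  4  4  4
 F  0  0  1  2  3  3  3  4  4  4  4  4
 P  0  0  1  2  3  3  4  4  5  5  5  5
 C  0  0  1  2  3  4  4  4  5  5  5  6
 C  0  0  1  2  3  4  4  4  5  5  5  6
 C  0  0  1  2  3  4  4  4  5  5  5  6
dp[9][11] = 6. One LCS (by backtracking along matches): PCPPPC.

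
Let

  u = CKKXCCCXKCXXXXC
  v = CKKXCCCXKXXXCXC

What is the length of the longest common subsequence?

14

Match C at u[1]=v[1], K at u[2]=v[2], K at u[3]=v[3], X at u[4]=v[4], C at u[5]=v[5], C at u[6]=v[6], C at u[7]=v[7], X at u[8]=v[8], K at u[9]=v[9], X at u[11]=v[10], X at u[12]=v[11], X at u[13]=v[12], X at u[14]=v[14], C at u[15]=v[15] — 14 characters in the same relative order in both. The LCS DP gives dp[15][15] = 14, so this is optimal.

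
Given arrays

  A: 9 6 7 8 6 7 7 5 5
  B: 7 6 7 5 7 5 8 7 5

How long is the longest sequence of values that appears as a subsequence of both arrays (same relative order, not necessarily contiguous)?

6

Pick 7 (A #3, B #1), 6 (A #5, B #2), 7 (A #6, B #3), 7 (A #7, B #5), 5 (A #8, B #6), 5 (A #9, B #9); all 6 values appear in both, in order. The LCS DP gives dp[9][9] = 6, so this is optimal.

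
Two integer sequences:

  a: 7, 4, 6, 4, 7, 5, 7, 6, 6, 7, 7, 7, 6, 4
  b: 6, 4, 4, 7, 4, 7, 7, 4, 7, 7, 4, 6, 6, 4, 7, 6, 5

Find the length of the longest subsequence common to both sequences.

One common subsequence of length 9: 7 [1,4], 4 [2,5], 4 [4,8], 7 [5,9], 7 [7,10], 6 [8,12], 6 [9,13], 7 [12,15], 6 [13,16]. The LCS DP gives dp[14][17] = 9, so this is optimal.

9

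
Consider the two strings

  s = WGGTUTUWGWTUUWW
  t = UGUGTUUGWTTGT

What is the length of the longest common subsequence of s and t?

One common subsequence of length 8: G (s #2, t #2); then G (s #3, t #4); then T (s #4, t #5); then U (s #5, t #6); then U (s #7, t #7); then W (s #8, t #9); then G (s #9, t #12); then T (s #11, t #13). dp[15][13] = 8 confirms this is the maximum.

8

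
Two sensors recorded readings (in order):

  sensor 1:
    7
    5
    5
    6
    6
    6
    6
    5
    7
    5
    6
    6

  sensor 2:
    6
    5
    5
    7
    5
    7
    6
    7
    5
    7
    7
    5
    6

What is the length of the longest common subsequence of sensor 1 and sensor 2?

7

One common subsequence of length 7: 7 [1,4] → 5 [2,5] → 6 [4,7] → 5 [8,9] → 7 [9,11] → 5 [10,12] → 6 [12,13]. The LCS DP gives dp[12][13] = 7, so this is optimal.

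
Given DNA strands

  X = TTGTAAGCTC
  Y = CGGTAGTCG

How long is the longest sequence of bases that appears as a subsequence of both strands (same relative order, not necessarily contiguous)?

6

Let dp[i][j] be the LCS length of the first i bases of X and the first j bases of Y. dp[i][j] = dp[i-1][j-1]+1 when the i-th and j-th bases match, else max(dp[i-1][j], dp[i][j-1]).
    ·  C  G  G  T  A  G  T  C  G
 ·  0  0  0  0  0  0  0  0  0  0
 T  0  0  0  0  1  1  1  1  1  1
 T  0  0  0  0  1  1  1  2  2  2
 G  0  0  1  1  1  1  2  2  2  3
 T  0  0  1  1  2  2  2  3  3  3
 A  0  0  1  1  2  3  3  3  3  3
 A  0  0  1  1  2  3  3  3  3  3
 G  0  0  1  2  2  3  4  4  4  4
 C  0  1  1  2  2  3  4  4  5  5
 T  0  1  1  2  3  3  4  5  5  5
 C  0  1  1  2  3  3  4  5  6  6
dp[10][9] = 6. One LCS (by backtracking along matches): GTAGTC.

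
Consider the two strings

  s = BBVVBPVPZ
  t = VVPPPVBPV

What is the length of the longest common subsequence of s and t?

5

Match V [3,2], then V [4,6], then B [5,7], then P [6,8], then V [7,9] — 5 characters in the same relative order in both. The LCS DP gives dp[9][9] = 5, so this is optimal.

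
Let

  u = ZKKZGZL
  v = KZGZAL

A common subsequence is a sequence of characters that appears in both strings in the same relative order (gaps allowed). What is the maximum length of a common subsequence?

5

Let dp[i][j] be the LCS length of the first i characters of u and the first j characters of v. dp[i][j] = dp[i-1][j-1]+1 when the i-th and j-th characters match, else max(dp[i-1][j], dp[i][j-1]).
    ·  K  Z  G  Z  A  L
 ·  0  0  0  0  0  0  0
 Z  0  0  1  1  1  1  1
 K  0  1  1  1  1  1  1
 K  0  1  1  1  1  1  1
 Z  0  1  2  2  2  2  2
 G  0  1  2  3  3  3  3
 Z  0  1  2  3  4  4  4
 L  0  1  2  3  4  4  5
dp[7][6] = 5. One LCS (by backtracking along matches): KZGZL.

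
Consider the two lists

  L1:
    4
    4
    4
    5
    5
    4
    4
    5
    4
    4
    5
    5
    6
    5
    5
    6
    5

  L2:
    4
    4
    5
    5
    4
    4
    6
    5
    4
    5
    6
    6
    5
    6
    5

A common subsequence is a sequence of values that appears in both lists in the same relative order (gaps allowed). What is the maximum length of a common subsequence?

13

Pick 4 (L1 #2, L2 #1) → 4 (L1 #3, L2 #2) → 5 (L1 #4, L2 #3) → 5 (L1 #5, L2 #4) → 4 (L1 #6, L2 #5) → 4 (L1 #7, L2 #6) → 5 (L1 #8, L2 #8) → 4 (L1 #10, L2 #9) → 5 (L1 #11, L2 #10) → 6 (L1 #13, L2 #12) → 5 (L1 #15, L2 #13) → 6 (L1 #16, L2 #14) → 5 (L1 #17, L2 #15); all 13 values appear in both, in order. Since dp[17][15] = 13, nothing longer is possible.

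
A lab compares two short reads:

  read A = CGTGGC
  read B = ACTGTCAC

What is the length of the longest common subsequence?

4

Taking C at read A[1]=read B[2]; then G at read A[2]=read B[4]; then T at read A[3]=read B[5]; then C at read A[6]=read B[8] gives a common subsequence of length 4. The LCS DP gives dp[6][8] = 4, so this is optimal.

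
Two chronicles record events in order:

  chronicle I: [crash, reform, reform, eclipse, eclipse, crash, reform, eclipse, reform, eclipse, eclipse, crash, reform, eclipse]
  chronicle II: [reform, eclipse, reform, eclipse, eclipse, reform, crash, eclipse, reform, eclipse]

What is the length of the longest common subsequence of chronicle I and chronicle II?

Match reform (chronicle I #2, chronicle II #1), then reform (chronicle I #3, chronicle II #3), then eclipse (chronicle I #4, chronicle II #4), then eclipse (chronicle I #5, chronicle II #5), then crash (chronicle I #6, chronicle II #7), then eclipse (chronicle I #11, chronicle II #8), then reform (chronicle I #13, chronicle II #9), then eclipse (chronicle I #14, chronicle II #10) — 8 events in the same relative order in both. The LCS DP gives dp[14][10] = 8, so this is optimal.

8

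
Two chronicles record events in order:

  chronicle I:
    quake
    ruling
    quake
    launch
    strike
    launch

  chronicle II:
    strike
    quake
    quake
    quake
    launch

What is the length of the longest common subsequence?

3

One common subsequence of length 3: quake (chronicle I #1, chronicle II #3) → quake (chronicle I #3, chronicle II #4) → launch (chronicle I #6, chronicle II #5). The LCS DP gives dp[6][5] = 3, so this is optimal.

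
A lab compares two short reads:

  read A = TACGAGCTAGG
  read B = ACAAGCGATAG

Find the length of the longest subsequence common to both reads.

Let dp[i][j] be the LCS length of the first i bases of read A and the first j bases of read B. dp[i][j] = dp[i-1][j-1]+1 when the i-th and j-th bases match, else max(dp[i-1][j], dp[i][j-1]).
    ·  A  C  A  A  G  C  G  A  T  A  G
 ·  0  0  0  0  0  0  0  0  0  0  0  0
 T  0  0  0  0  0  0  0  0  0  1  1  1
 A  0  1  1  1  1  1  1  1  1  1  2  2
 C  0  1  2  2  2  2  2  2  2  2  2  2
 G  0  1  2  2  2  3  3  3  3  3  3  3
 A  0  1  2  3  3  3  3  3  4  4  4  4
 G  0  1  2  3  3  4  4  4  4  4  4  5
 C  0  1  2  3  3  4  5  5  5  5  5  5
 T  0  1  2  3  3  4  5  5  5  6  6  6
 A  0  1  2  3  4  4  5  5  6  6  7  7
 G  0  1  2  3  4  5  5  6  6  6  7  8
 G  0  1  2  3  4  5  5  6  6  6  7  8
dp[11][11] = 8. One LCS (by backtracking along matches): ACAGCTAG.

8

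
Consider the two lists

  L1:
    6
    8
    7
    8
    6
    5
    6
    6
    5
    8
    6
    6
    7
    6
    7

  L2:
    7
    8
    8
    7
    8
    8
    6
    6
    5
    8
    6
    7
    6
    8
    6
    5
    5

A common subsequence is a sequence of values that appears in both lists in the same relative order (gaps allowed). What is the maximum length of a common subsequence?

10

One common subsequence of length 10: 8 [2,3], then 7 [3,4], then 8 [4,6], then 6 [7,7], then 6 [8,8], then 5 [9,9], then 8 [10,10], then 6 [11,11], then 6 [12,13], then 6 [14,15]. Since dp[15][17] = 10, nothing longer is possible.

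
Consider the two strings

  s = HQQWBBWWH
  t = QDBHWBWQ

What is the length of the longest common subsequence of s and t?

4

Pick H [1,4], then W [4,5], then B [6,6], then W [7,7]; all 4 characters appear in both, in order. The LCS DP gives dp[9][8] = 4, so this is optimal.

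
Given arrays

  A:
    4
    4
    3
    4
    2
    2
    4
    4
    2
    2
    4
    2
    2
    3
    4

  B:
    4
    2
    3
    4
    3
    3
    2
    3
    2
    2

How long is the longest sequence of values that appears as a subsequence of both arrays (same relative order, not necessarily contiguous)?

6

Let dp[i][j] be the LCS length of the first i values of A and the first j values of B. dp[i][j] = dp[i-1][j-1]+1 when the i-th and j-th values match, else max(dp[i-1][j], dp[i][j-1]).
    ·  4  2  3  4  3  3  2  3  2  2
 ·  0  0  0  0  0  0  0  0  0  0  0
 4  0  1  1  1  1  1  1  1  1  1  1
 4  0  1  1  1  2  2  2  2  2  2  2
 3  0  1  1  2  2  3  3  3  3  3  3
 4  0  1  1  2  3  3  3  3  3  3  3
 2  0  1  2  2  3  3  3  4  4  4  4
 2  0  1  2  2  3  3  3  4  4  5  5
 4  0  1  2  2  3  3  3  4  4  5  5
 4  0  1  2  2  3  3  3  4  4  5  5
 2  0  1  2  2  3  3  3  4  4  5  6
 2  0  1  2  2  3  3  3  4  4  5  6
 4  0  1  2  2  3  3  3  4  4  5  6
 2  0  1  2  2  3  3  3  4  4  5  6
 2  0  1  2  2  3  3  3  4  4  5  6
 3  0  1  2  3  3  4  4  4  5  5  6
 4  0  1  2  3  4  4  4  4  5  5  6
dp[15][10] = 6. One LCS (by backtracking along matches): 4, 4, 3, 2, 2, 2.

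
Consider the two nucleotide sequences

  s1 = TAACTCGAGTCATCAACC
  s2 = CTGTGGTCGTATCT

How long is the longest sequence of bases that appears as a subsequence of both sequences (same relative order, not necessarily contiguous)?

9

Match T (s1 #1, s2 #2); then T (s1 #5, s2 #4); then G (s1 #7, s2 #5); then G (s1 #9, s2 #6); then T (s1 #10, s2 #7); then C (s1 #11, s2 #8); then A (s1 #12, s2 #11); then T (s1 #13, s2 #12); then C (s1 #14, s2 #13) — 9 bases in the same relative order in both, and the DP table's final entry dp[18][14] is also 9, so no common subsequence is longer.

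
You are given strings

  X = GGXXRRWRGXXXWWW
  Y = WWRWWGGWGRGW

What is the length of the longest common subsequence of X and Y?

6

Pick G [1,6], G [2,7], W [7,8], R [8,10], G [9,11], W [15,12]; all 6 characters appear in both, in order. The LCS DP gives dp[15][12] = 6, so this is optimal.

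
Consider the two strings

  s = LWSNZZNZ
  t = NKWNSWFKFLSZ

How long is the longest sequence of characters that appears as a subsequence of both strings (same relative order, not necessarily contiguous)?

3

Match L at s[1]=t[10] → S at s[3]=t[11] → Z at s[8]=t[12] — 3 characters in the same relative order in both, and the DP table's final entry dp[8][12] is also 3, so no common subsequence is longer.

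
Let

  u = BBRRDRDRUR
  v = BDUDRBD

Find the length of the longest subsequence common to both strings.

Let dp[i][j] be the LCS length of the first i characters of u and the first j characters of v. dp[i][j] = dp[i-1][j-1]+1 when the i-th and j-th characters match, else max(dp[i-1][j], dp[i][j-1]).
    ·  B  D  U  D  R  B  D
 ·  0  0  0  0  0  0  0  0
 B  0  1  1  1  1  1  1  1
 B  0  1  1  1  1  1  2  2
 R  0  1  1  1  1  2  2  2
 R  0  1  1  1  1  2  2  2
 D  0  1  2  2  2  2  2  3
 R  0  1  2  2  2  3  3  3
 D  0  1  2  2  3  3  3  4
 R  0  1  2  2  3  4  4  4
 U  0  1  2  3  3  4  4  4
 R  0  1  2  3  3  4  4  4
dp[10][7] = 4. One LCS (by backtracking along matches): BDRD.

4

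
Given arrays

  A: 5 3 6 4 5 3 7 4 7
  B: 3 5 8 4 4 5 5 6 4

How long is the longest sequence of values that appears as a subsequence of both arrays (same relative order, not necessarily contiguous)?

Let dp[i][j] be the LCS length of the first i values of A and the first j values of B. dp[i][j] = dp[i-1][j-1]+1 when the i-th and j-th values match, else max(dp[i-1][j], dp[i][j-1]).
    ·  3  5  8  4  4  5  5  6  4
 ·  0  0  0  0  0  0  0  0  0  0
 5  0  0  1  1  1  1  1  1  1  1
 3  0  1  1  1  1  1  1  1  1  1
 6  0  1  1  1  1  1  1  1  2  2
 4  0  1  1  1  2  2  2  2  2  3
 5  0  1  2  2  2  2  3  3  3  3
 3  0  1  2  2  2  2  3  3  3  3
 7  0  1  2  2  2  2  3  3  3  3
 4  0  1  2  2  3  3  3  3  3  4
 7  0  1  2  2  3  3  3  3  3  4
dp[9][9] = 4. One LCS (by backtracking along matches): 5, 4, 5, 4.

4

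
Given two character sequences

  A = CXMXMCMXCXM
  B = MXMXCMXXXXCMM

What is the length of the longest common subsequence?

8

Pick X (A #2, B #2), then M (A #3, B #3), then X (A #4, B #4), then C (A #6, B #5), then M (A #7, B #6), then X (A #8, B #10), then C (A #9, B #11), then M (A #11, B #13); all 8 characters appear in both, in order, and the DP table's final entry dp[11][13] is also 8, so no common subsequence is longer.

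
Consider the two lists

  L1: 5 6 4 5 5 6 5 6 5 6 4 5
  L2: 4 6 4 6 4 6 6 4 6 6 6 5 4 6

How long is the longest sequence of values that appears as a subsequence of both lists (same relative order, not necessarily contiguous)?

7

Taking 6 at L1[2]=L2[2] → 4 at L1[3]=L2[3] → 6 at L1[6]=L2[4] → 6 at L1[8]=L2[6] → 6 at L1[10]=L2[7] → 4 at L1[11]=L2[8] → 5 at L1[12]=L2[12] gives a common subsequence of length 7. The LCS DP gives dp[12][14] = 7, so this is optimal.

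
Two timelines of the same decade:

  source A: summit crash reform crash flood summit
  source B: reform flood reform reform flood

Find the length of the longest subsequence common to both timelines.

One common subsequence of length 2: reform at source A[3]=source B[4], then flood at source A[5]=source B[5]. The LCS DP gives dp[6][5] = 2, so this is optimal.

2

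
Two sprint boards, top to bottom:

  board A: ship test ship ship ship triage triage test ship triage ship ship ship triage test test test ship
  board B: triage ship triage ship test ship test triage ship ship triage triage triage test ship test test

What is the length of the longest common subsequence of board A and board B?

11

One common subsequence of length 11: ship (board A #1, board B #4) → test (board A #2, board B #5) → ship (board A #3, board B #6) → ship (board A #4, board B #9) → ship (board A #5, board B #10) → triage (board A #6, board B #12) → triage (board A #7, board B #13) → test (board A #8, board B #14) → ship (board A #13, board B #15) → test (board A #16, board B #16) → test (board A #17, board B #17). dp[18][17] = 11 confirms this is the maximum.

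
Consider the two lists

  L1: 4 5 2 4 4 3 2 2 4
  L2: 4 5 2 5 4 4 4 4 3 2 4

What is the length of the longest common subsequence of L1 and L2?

One common subsequence of length 8: 4 [1,1], 5 [2,2], 2 [3,3], 4 [4,7], 4 [5,8], 3 [6,9], 2 [8,10], 4 [9,11]. The LCS DP gives dp[9][11] = 8, so this is optimal.

8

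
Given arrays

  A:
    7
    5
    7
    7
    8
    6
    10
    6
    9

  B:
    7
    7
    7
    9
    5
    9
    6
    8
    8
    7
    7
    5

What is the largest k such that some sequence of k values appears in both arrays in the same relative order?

4

Let dp[i][j] be the LCS length of the first i values of A and the first j values of B. dp[i][j] = dp[i-1][j-1]+1 when the i-th and j-th values match, else max(dp[i-1][j], dp[i][j-1]).
    ·  7  7  7  9  5  9  6  8  8  7  7  5
 ·  0  0  0  0  0  0  0  0  0  0  0  0  0
 7  0  1  1  1  1  1  1  1  1  1  1  1  1
 5  0  1  1  1  1  2  2  2  2  2  2  2  2
 7  0  1  2  2  2  2  2  2  2  2  3  3  3
 7  0  1  2  3  3  3  3  3  3  3  3  4  4
 8  0  1  2  3  3  3  3  3  4  4  4  4  4
 6  0  1  2  3  3  3  3  4  4  4  4  4  4
10  0  1  2  3  3  3  3  4  4  4  4  4  4
 6  0  1  2  3  3  3  3  4  4  4  4  4  4
 9  0  1  2  3  4  4  4  4  4  4  4  4  4
dp[9][12] = 4. One LCS (by backtracking along matches): 7, 5, 7, 7.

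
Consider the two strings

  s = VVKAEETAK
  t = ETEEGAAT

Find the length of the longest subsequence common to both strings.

Pick E [5,3] → E [6,4] → T [7,8]; all 3 characters appear in both, in order. dp[9][8] = 3 confirms this is the maximum.

3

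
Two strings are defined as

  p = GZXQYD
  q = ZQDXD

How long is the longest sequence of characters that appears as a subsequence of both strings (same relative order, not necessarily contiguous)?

Let dp[i][j] be the LCS length of the first i characters of p and the first j characters of q. dp[i][j] = dp[i-1][j-1]+1 when the i-th and j-th characters match, else max(dp[i-1][j], dp[i][j-1]).
    ·  Z  Q  D  X  D
 ·  0  0  0  0  0  0
 G  0  0  0  0  0  0
 Z  0  1  1  1  1  1
 X  0  1  1  1  2  2
 Q  0  1  2  2  2  2
 Y  0  1  2  2  2  2
 D  0  1  2  3  3  3
dp[6][5] = 3. One LCS (by backtracking along matches): ZXD.

3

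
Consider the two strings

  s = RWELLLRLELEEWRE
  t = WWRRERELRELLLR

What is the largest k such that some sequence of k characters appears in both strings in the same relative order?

7

Pick R [1,6] → E [3,7] → L [4,8] → L [6,11] → L [8,12] → L [10,13] → R [14,14]; all 7 characters appear in both, in order, and the DP table's final entry dp[15][14] is also 7, so no common subsequence is longer.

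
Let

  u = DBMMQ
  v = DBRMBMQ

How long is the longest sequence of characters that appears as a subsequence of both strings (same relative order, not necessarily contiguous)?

5

Match D (u #1, v #1), B (u #2, v #2), M (u #3, v #4), M (u #4, v #6), Q (u #5, v #7) — 5 characters in the same relative order in both, and the DP table's final entry dp[5][7] is also 5, so no common subsequence is longer.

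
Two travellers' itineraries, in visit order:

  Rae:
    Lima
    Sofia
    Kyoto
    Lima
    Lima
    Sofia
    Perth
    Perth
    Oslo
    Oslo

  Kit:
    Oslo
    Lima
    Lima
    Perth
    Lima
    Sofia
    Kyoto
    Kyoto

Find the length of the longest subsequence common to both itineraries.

One common subsequence of length 4: Lima [1,2], then Lima [4,3], then Lima [5,5], then Sofia [6,6]. dp[10][8] = 4 confirms this is the maximum.

4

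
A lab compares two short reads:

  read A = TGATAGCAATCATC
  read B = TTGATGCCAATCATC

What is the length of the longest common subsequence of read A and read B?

13

Pick T (read A #1, read B #2), then G (read A #2, read B #3), then A (read A #3, read B #4), then T (read A #4, read B #5), then G (read A #6, read B #6), then C (read A #7, read B #8), then A (read A #8, read B #9), then A (read A #9, read B #10), then T (read A #10, read B #11), then C (read A #11, read B #12), then A (read A #12, read B #13), then T (read A #13, read B #14), then C (read A #14, read B #15); all 13 bases appear in both, in order. dp[14][15] = 13 confirms this is the maximum.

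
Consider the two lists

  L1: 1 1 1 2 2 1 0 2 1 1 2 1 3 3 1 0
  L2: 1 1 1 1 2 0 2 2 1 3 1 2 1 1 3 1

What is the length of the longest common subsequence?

12

One common subsequence of length 12: 1 [1,2]; then 1 [2,3]; then 1 [3,4]; then 2 [4,5]; then 2 [5,7]; then 2 [8,8]; then 1 [9,9]; then 1 [10,11]; then 2 [11,12]; then 1 [12,14]; then 3 [14,15]; then 1 [15,16]. Since dp[16][16] = 12, nothing longer is possible.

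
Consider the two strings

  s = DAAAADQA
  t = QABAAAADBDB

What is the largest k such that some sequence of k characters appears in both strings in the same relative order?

Let dp[i][j] be the LCS length of the first i characters of s and the first j characters of t. dp[i][j] = dp[i-1][j-1]+1 when the i-th and j-th characters match, else max(dp[i-1][j], dp[i][j-1]).
    ·  Q  A  B  A  A  A  A  D  B  D  B
 ·  0  0  0  0  0  0  0  0  0  0  0  0
 D  0  0  0  0  0  0  0  0  1  1  1  1
 A  0  0  1  1  1  1  1  1  1  1  1  1
 A  0  0  1  1  2  2  2  2  2  2  2  2
 A  0  0  1  1  2  3  3  3  3  3  3  3
 A  0  0  1  1  2  3  4  4  4  4  4  4
 D  0  0  1  1  2  3  4  4  5  5  5  5
 Q  0  1  1  1  2  3  4  4  5  5  5  5
 A  0  1  2  2  2  3  4  5  5  5  5  5
dp[8][11] = 5. One LCS (by backtracking along matches): AAAAD.

5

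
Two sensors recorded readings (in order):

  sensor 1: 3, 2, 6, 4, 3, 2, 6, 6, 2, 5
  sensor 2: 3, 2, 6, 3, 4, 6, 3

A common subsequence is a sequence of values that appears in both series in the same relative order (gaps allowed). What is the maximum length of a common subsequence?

5

Pick 3 [1,1], 2 [2,2], 6 [3,3], 4 [4,5], 3 [5,7]; all 5 values appear in both, in order. Since dp[10][7] = 5, nothing longer is possible.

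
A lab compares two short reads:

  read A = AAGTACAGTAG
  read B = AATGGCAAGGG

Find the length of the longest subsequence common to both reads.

7

Let dp[i][j] be the LCS length of the first i bases of read A and the first j bases of read B. dp[i][j] = dp[i-1][j-1]+1 when the i-th and j-th bases match, else max(dp[i-1][j], dp[i][j-1]).
    ·  A  A  T  G  G  C  A  A  G  G  G
 ·  0  0  0  0  0  0  0  0  0  0  0  0
 A  0  1  1  1  1  1  1  1  1  1  1  1
 A  0  1  2  2  2  2  2  2  2  2  2  2
 G  0  1  2  2  3  3  3  3  3  3  3  3
 T  0  1  2  3  3  3  3  3  3  3  3  3
 A  0  1  2  3  3  3  3  4  4  4  4  4
 C  0  1  2  3  3  3  4  4  4  4  4  4
 A  0  1  2  3  3  3  4  5  5  5  5  5
 G  0  1  2  3  4  4  4  5  5  6  6  6
 T  0  1  2  3  4  4  4  5  5  6  6  6
 A  0  1  2  3  4  4  4  5  6  6  6  6
 G  0  1  2  3  4  5  5  5  6  7  7  7
dp[11][11] = 7. One LCS (by backtracking along matches): AAGAAGG.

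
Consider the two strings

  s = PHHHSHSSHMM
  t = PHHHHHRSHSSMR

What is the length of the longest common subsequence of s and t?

9

Let dp[i][j] be the LCS length of the first i characters of s and the first j characters of t. dp[i][j] = dp[i-1][j-1]+1 when the i-th and j-th characters match, else max(dp[i-1][j], dp[i][j-1]).
    ·  P  H  H  H  H  H  R  S  H  S  S  M  R
 ·  0  0  0  0  0  0  0  0  0  0  0  0  0  0
 P  0  1  1  1  1  1  1  1  1  1  1  1  1  1
 H  0  1  2  2  2  2  2  2  2  2  2  2  2  2
 H  0  1  2  3  3  3  3  3  3  3  3  3  3  3
 H  0  1  2  3  4  4  4  4  4  4  4  4  4  4
 S  0  1  2  3  4  4  4  4  5  5  5  5  5  5
 H  0  1  2  3  4  5  5  5  5  6  6  6  6  6
 S  0  1  2  3  4  5  5  5  6  6  7  7  7  7
 S  0  1  2  3  4  5  5  5  6  6  7  8  8  8
 H  0  1  2  3  4  5  6  6  6  7  7  8  8  8
 M  0  1  2  3  4  5  6  6  6  7  7  8  9  9
 M  0  1  2  3  4  5  6  6  6  7  7  8  9  9
dp[11][13] = 9. One LCS (by backtracking along matches): PHHHSHSSM.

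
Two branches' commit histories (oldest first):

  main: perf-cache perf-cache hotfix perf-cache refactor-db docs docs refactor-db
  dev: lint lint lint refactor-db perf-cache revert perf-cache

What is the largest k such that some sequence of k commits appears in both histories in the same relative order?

2

Pick perf-cache (main #1, dev #5); then perf-cache (main #4, dev #7); all 2 commits appear in both, in order. The LCS DP gives dp[8][7] = 2, so this is optimal.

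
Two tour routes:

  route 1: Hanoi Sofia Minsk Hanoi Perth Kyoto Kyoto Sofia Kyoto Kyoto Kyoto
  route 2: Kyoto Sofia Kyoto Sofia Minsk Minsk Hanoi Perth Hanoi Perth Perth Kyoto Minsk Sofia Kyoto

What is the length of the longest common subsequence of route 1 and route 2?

7

Taking Sofia (route 1 #2, route 2 #4), Minsk (route 1 #3, route 2 #6), Hanoi (route 1 #4, route 2 #9), Perth (route 1 #5, route 2 #11), Kyoto (route 1 #6, route 2 #12), Sofia (route 1 #8, route 2 #14), Kyoto (route 1 #11, route 2 #15) gives a common subsequence of length 7. dp[11][15] = 7 confirms this is the maximum.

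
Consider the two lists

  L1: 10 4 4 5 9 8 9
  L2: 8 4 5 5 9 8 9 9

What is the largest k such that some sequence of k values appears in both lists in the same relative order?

5

Match 4 at L1[2]=L2[2], then 5 at L1[4]=L2[4], then 9 at L1[5]=L2[5], then 8 at L1[6]=L2[6], then 9 at L1[7]=L2[8] — 5 values in the same relative order in both, and the DP table's final entry dp[7][8] is also 5, so no common subsequence is longer.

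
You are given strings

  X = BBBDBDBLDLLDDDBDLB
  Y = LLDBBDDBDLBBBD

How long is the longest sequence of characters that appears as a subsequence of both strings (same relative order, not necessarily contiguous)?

Pick B (X #2, Y #4) → B (X #3, Y #5) → D (X #4, Y #6) → D (X #6, Y #7) → B (X #7, Y #8) → D (X #9, Y #9) → L (X #10, Y #10) → B (X #15, Y #13) → D (X #16, Y #14); all 9 characters appear in both, in order. The LCS DP gives dp[18][14] = 9, so this is optimal.

9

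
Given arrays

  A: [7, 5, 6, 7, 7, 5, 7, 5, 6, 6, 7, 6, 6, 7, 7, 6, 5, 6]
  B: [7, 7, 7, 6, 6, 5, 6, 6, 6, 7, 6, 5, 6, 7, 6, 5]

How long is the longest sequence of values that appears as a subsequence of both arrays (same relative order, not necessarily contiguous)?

12

One common subsequence of length 12: 7 at A[1]=B[1]; then 7 at A[4]=B[2]; then 7 at A[5]=B[3]; then 5 at A[6]=B[6]; then 6 at A[9]=B[8]; then 6 at A[10]=B[9]; then 7 at A[11]=B[10]; then 6 at A[12]=B[11]; then 6 at A[13]=B[13]; then 7 at A[15]=B[14]; then 6 at A[16]=B[15]; then 5 at A[17]=B[16]. Since dp[18][16] = 12, nothing longer is possible.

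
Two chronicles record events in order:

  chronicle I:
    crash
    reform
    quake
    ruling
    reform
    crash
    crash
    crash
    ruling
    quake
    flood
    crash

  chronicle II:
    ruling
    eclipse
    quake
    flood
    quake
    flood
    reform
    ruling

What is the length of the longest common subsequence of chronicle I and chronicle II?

3

Match quake at chronicle I[3]=chronicle II[5], reform at chronicle I[5]=chronicle II[7], ruling at chronicle I[9]=chronicle II[8] — 3 events in the same relative order in both. dp[12][8] = 3 confirms this is the maximum.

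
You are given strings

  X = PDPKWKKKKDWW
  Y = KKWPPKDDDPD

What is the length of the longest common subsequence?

4

Let dp[i][j] be the LCS length of the first i characters of X and the first j characters of Y. dp[i][j] = dp[i-1][j-1]+1 when the i-th and j-th characters match, else max(dp[i-1][j], dp[i][j-1]).
    ·  K  K  W  P  P  K  D  D  D  P  D
 ·  0  0  0  0  0  0  0  0  0  0  0  0
 P  0  0  0  0  1  1  1  1  1  1  1  1
 D  0  0  0  0  1  1  1  2  2  2  2  2
 P  0  0  0  0  1  2  2  2  2  2  3  3
 K  0  1  1  1  1  2  3  3  3  3  3  3
 W  0  1  1  2  2  2  3  3  3  3  3  3
 K  0  1  2  2  2  2  3  3  3  3  3  3
 K  0  1  2  2  2  2  3  3  3  3  3  3
 K  0  1  2  2  2  2  3  3  3  3  3  3
 K  0  1  2  2  2  2  3  3  3  3  3  3
 D  0  1  2  2  2  2  3  4  4  4  4  4
 W  0  1  2  3  3  3  3  4  4  4  4  4
 W  0  1  2  3  3  3  3  4  4  4  4  4
dp[12][11] = 4. One LCS (by backtracking along matches): PDPD.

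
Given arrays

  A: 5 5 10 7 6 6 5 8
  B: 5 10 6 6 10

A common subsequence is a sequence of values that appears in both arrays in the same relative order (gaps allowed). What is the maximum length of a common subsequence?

4

Taking 5 at A[2]=B[1], then 10 at A[3]=B[2], then 6 at A[5]=B[3], then 6 at A[6]=B[4] gives a common subsequence of length 4. Since dp[8][5] = 4, nothing longer is possible.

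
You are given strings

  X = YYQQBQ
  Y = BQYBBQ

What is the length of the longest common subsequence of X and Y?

Let dp[i][j] be the LCS length of the first i characters of X and the first j characters of Y. dp[i][j] = dp[i-1][j-1]+1 when the i-th and j-th characters match, else max(dp[i-1][j], dp[i][j-1]).
    ·  B  Q  Y  B  B  Q
 ·  0  0  0  0  0  0  0
 Y  0  0  0  1  1  1  1
 Y  0  0  0  1  1  1  1
 Q  0  0  1  1  1  1  2
 Q  0  0  1  1  1  1  2
 B  0  1  1  1  2  2  2
 Q  0  1  2  2  2  2  3
dp[6][6] = 3. One LCS (by backtracking along matches): YBQ.

3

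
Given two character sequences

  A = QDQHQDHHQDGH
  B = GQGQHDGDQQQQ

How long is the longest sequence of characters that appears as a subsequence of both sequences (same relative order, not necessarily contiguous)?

Pick Q (A #1, B #4), D (A #2, B #8), Q (A #3, B #10), Q (A #5, B #11), Q (A #9, B #12); all 5 characters appear in both, in order. dp[12][12] = 5 confirms this is the maximum.

5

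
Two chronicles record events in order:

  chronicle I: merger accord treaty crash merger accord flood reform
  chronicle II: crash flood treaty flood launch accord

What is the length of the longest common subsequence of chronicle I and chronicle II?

2

Match treaty at chronicle I[3]=chronicle II[3], accord at chronicle I[6]=chronicle II[6] — 2 events in the same relative order in both. Since dp[8][6] = 2, nothing longer is possible.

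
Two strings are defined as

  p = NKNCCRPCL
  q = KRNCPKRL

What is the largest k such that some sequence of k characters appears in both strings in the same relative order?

Pick K (p #2, q #1); then N (p #3, q #3); then C (p #4, q #4); then R (p #6, q #7); then L (p #9, q #8); all 5 characters appear in both, in order, and the DP table's final entry dp[9][8] is also 5, so no common subsequence is longer.

5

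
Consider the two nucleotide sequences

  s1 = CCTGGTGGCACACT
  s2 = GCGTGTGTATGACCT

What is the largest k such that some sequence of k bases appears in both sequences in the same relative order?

Match C at s1[1]=s2[2], T at s1[3]=s2[4], G at s1[4]=s2[5], G at s1[5]=s2[7], T at s1[6]=s2[10], G at s1[8]=s2[11], A at s1[10]=s2[12], C at s1[11]=s2[13], C at s1[13]=s2[14], T at s1[14]=s2[15] — 10 bases in the same relative order in both, and the DP table's final entry dp[14][15] is also 10, so no common subsequence is longer.

10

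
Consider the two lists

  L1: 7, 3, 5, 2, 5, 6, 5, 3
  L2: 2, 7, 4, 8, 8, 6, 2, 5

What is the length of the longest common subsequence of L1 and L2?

3

Let dp[i][j] be the LCS length of the first i values of L1 and the first j values of L2. dp[i][j] = dp[i-1][j-1]+1 when the i-th and j-th values match, else max(dp[i-1][j], dp[i][j-1]).
    ·  2  7  4  8  8  6  2  5
 ·  0  0  0  0  0  0  0  0  0
 7  0  0  1  1  1  1  1  1  1
 3  0  0  1  1  1  1  1  1  1
 5  0  0  1  1  1  1  1  1  2
 2  0  1  1  1  1  1  1  2  2
 5  0  1  1  1  1  1  1  2  3
 6  0  1  1  1  1  1  2  2  3
 5  0  1  1  1  1  1  2  2  3
 3  0  1  1  1  1  1  2  2  3
dp[8][8] = 3. One LCS (by backtracking along matches): 7, 2, 5.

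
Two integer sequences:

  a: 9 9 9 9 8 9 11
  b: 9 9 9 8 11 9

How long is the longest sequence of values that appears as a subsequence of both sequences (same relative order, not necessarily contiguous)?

One common subsequence of length 5: 9 [2,1], then 9 [3,2], then 9 [4,3], then 8 [5,4], then 9 [6,6], and the DP table's final entry dp[7][6] is also 5, so no common subsequence is longer.

5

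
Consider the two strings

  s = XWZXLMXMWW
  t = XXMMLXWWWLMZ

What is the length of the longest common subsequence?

Let dp[i][j] be the LCS length of the first i characters of s and the first j characters of t. dp[i][j] = dp[i-1][j-1]+1 when the i-th and j-th characters match, else max(dp[i-1][j], dp[i][j-1]).
    ·  X  X  M  M  L  X  W  W  W  L  M  Z
 ·  0  0  0  0  0  0  0  0  0  0  0  0  0
 X  0  1  1  1  1  1  1  1  1  1  1  1  1
 W  0  1  1  1  1  1  1  2  2  2  2  2  2
 Z  0  1  1  1  1  1  1  2  2  2  2  2  3
 X  0  1  2  2  2  2  2  2  2  2  2  2  3
 L  0  1  2  2  2  3  3  3  3  3  3  3  3
 M  0  1  2  3  3  3  3  3  3  3  3  4  4
 X  0  1  2  3  3  3  4  4  4  4  4  4  4
 M  0  1  2  3  4  4  4  4  4  4  4  5  5
 W  0  1  2  3  4  4  4  5  5  5  5  5  5
 W  0  1  2  3  4  4  4  5  6  6  6  6  6
dp[10][12] = 6. One LCS (by backtracking along matches): XXLXWW.

6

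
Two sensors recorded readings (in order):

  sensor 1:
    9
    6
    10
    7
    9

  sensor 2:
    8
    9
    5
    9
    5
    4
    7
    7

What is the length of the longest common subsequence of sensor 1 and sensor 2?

2

Let dp[i][j] be the LCS length of the first i values of sensor 1 and the first j values of sensor 2. dp[i][j] = dp[i-1][j-1]+1 when the i-th and j-th values match, else max(dp[i-1][j], dp[i][j-1]).
    ·  8  9  5  9  5  4  7  7
 ·  0  0  0  0  0  0  0  0  0
 9  0  0  1  1  1  1  1  1  1
 6  0  0  1  1  1  1  1  1  1
10  0  0  1  1  1  1  1  1  1
 7  0  0  1  1  1  1  1  2  2
 9  0  0  1  1  2  2  2  2  2
dp[5][8] = 2. One LCS (by backtracking along matches): 9, 7.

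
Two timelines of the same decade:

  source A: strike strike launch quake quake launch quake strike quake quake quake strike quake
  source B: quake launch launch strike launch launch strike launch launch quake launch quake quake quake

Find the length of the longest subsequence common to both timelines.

Taking strike (source A #1, source B #4), then strike (source A #2, source B #7), then launch (source A #3, source B #9), then quake (source A #5, source B #10), then launch (source A #6, source B #11), then quake (source A #10, source B #12), then quake (source A #11, source B #13), then quake (source A #13, source B #14) gives a common subsequence of length 8. dp[13][14] = 8 confirms this is the maximum.

8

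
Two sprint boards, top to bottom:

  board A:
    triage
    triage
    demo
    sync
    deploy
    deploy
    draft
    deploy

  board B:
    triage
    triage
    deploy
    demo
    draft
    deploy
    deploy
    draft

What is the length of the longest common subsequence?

6

Taking triage at board A[1]=board B[1], then triage at board A[2]=board B[2], then demo at board A[3]=board B[4], then deploy at board A[5]=board B[6], then deploy at board A[6]=board B[7], then draft at board A[7]=board B[8] gives a common subsequence of length 6. dp[8][8] = 6 confirms this is the maximum.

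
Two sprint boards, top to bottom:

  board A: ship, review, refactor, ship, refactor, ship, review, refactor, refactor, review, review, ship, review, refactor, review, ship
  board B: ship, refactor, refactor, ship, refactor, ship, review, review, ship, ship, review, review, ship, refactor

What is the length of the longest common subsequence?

Match ship [1,1] → refactor [3,3] → ship [4,4] → refactor [5,5] → ship [6,6] → review [7,7] → review [10,8] → ship [12,10] → review [13,11] → review [15,12] → ship [16,13] — 11 tasks in the same relative order in both. Since dp[16][14] = 11, nothing longer is possible.

11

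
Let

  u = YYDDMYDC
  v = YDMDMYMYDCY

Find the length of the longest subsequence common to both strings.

Taking Y at u[2]=v[1] → D at u[3]=v[2] → D at u[4]=v[4] → M at u[5]=v[7] → Y at u[6]=v[8] → D at u[7]=v[9] → C at u[8]=v[10] gives a common subsequence of length 7. The LCS DP gives dp[8][11] = 7, so this is optimal.

7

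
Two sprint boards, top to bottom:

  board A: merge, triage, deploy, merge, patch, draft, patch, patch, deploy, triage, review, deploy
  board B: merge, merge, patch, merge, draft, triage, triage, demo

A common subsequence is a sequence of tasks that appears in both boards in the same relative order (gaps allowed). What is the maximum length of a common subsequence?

5

Match merge [1,1] → merge [4,2] → patch [5,3] → draft [6,5] → triage [10,7] — 5 tasks in the same relative order in both. The LCS DP gives dp[12][8] = 5, so this is optimal.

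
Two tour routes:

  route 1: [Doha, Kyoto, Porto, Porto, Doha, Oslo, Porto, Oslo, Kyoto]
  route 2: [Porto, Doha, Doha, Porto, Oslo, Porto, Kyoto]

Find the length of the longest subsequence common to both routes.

5

Taking Doha [1,3]; then Porto [4,4]; then Oslo [6,5]; then Porto [7,6]; then Kyoto [9,7] gives a common subsequence of length 5. The LCS DP gives dp[9][7] = 5, so this is optimal.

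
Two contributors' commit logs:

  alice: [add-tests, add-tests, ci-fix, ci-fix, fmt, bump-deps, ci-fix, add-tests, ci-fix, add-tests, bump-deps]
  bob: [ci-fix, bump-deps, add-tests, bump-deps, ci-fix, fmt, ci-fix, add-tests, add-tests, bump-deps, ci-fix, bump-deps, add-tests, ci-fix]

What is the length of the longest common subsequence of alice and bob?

Match add-tests (alice #1, bob #3), then ci-fix (alice #3, bob #5), then ci-fix (alice #4, bob #7), then bump-deps (alice #6, bob #10), then ci-fix (alice #7, bob #11), then add-tests (alice #8, bob #13), then ci-fix (alice #9, bob #14) — 7 commits in the same relative order in both. dp[11][14] = 7 confirms this is the maximum.

7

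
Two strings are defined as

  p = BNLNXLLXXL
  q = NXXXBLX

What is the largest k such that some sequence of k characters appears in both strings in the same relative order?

5

Let dp[i][j] be the LCS length of the first i characters of p and the first j characters of q. dp[i][j] = dp[i-1][j-1]+1 when the i-th and j-th characters match, else max(dp[i-1][j], dp[i][j-1]).
    ·  N  X  X  X  B  L  X
 ·  0  0  0  0  0  0  0  0
 B  0  0  0  0  0  1  1  1
 N  0  1  1  1  1  1  1  1
 L  0  1  1  1  1  1  2  2
 N  0  1  1  1  1  1  2  2
 X  0  1  2  2  2  2  2  3
 L  0  1  2  2  2  2  3  3
 L  0  1  2  2  2  2  3  3
 X  0  1  2  3  3  3  3  4
 X  0  1  2  3  4  4  4  4
 L  0  1  2  3  4  4  5  5
dp[10][7] = 5. One LCS (by backtracking along matches): NXXXL.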